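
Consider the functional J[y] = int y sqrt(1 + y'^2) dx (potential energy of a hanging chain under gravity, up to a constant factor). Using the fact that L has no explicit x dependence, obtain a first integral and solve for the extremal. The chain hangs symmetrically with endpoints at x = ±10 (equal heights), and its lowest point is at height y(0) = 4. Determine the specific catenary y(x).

The Lagrangian L(y, y') = y sqrt(1 + y'^2) has no explicit x dependence, so the Beltrami identity applies:
    L − y' ∂L/∂y' = C.
Compute ∂L/∂y' = y · y' / sqrt(1 + y'^2). Then
    L − y' ∂L/∂y'
    = y sqrt(1 + y'^2) − y · y'^2 / sqrt(1 + y'^2)
    = y (1 + y'^2 − y'^2) / sqrt(1 + y'^2)
    = y / sqrt(1 + y'^2) = C.
Squaring gives y^2 = C^2 (1 + y'^2), i.e.
    y'^2 = y^2 / C^2 − 1.
Separating variables,
    dy / sqrt(y^2 − C^2) = dx / C,
and integrating gives arccosh(y / C) = (x − a)/C, so
    y(x) = C cosh((x − a)/C),
the catenary. The constants C and a are fixed by the two endpoint conditions (and, for the hanging-chain problem, the length constraint selects C).
Now fit the given data. The endpoints x = ±10 are symmetric at equal height, so the catenary is even about its minimum: a = 0 and y(x) = C cosh(x/C). The lowest point is y(0) = C cosh(0) = C, and we are told y(0) = 4, so C = 4. Therefore
    y(x) = 4 cosh(x/4),
and at the endpoints
    y(±10) = 4 cosh(10/4).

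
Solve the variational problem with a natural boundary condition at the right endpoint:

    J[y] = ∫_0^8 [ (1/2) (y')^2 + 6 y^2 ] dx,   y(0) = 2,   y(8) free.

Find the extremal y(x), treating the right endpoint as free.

The Lagrangian L = (1/2) (y')^2 + 6 y^2 gives
    ∂L/∂y = 12 y,   ∂L/∂y' = y'.
Euler-Lagrange: y'' − 12 y = 0.
With k = sqrt(12), the general solution is
    y(x) = A cosh(sqrt(12) x) + B sinh(sqrt(12) x).
Fixed left endpoint y(0) = 2 ⇒ A = 2.
The right endpoint x = 8 is free, so the natural (transversality) condition is ∂L/∂y' |_{x=8} = 0, i.e. y'(8) = 0.
Compute y'(x) = A k sinh(k x) + B k cosh(k x), so
    y'(8) = A k sinh(k·8) + B k cosh(k·8) = 0
    ⇒ B = −A tanh(k·8) = − 2 tanh(sqrt(12)·8).
Therefore the extremal is
    y(x) = 2 cosh(sqrt(12) x) − 2 tanh(sqrt(12)·8) sinh(sqrt(12) x).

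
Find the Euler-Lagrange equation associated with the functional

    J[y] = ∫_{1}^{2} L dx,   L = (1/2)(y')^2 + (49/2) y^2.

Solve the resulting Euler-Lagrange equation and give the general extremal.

The Lagrangian is L = (1/2)(y')^2 + (49/2) y^2.
∂L/∂y = 49y.
∂L/∂y' = y'.
The Euler-Lagrange equation d/dx(∂L/∂y') − ∂L/∂y = 0 becomes:
    y'' - 49 y = 0
General solution: y(x) = A e^(7x) + B e^(-7x), where A and B are arbitrary constants fixed by the endpoint conditions.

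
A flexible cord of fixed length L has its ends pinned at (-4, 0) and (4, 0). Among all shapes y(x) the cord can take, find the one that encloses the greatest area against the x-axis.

Set up the augmented Lagrangian using a multiplier λ for the length constraint:
    F(y, y') = y − λ sqrt(1 + y'^2).
F has no explicit x dependence, so the Beltrami identity yields a first integral
    F − y' ∂F/∂y' = C.
Compute ∂F/∂y' = −λ y' / sqrt(1 + y'^2). Then
    y − λ sqrt(1 + y'^2) + λ y'^2 / sqrt(1 + y'^2) = C
    ⇒  y − λ / sqrt(1 + y'^2) = C.
Solving for y' and integrating gives
    (x − a)^2 + (y − b)^2 = λ^2,
a circular arc of radius λ. The constants a, b are determined by the endpoint conditions y(-4) = y(4) = 0, and λ is fixed implicitly by the length constraint
    ∫_{-4}^{4} sqrt(1 + y'^2) dx = L.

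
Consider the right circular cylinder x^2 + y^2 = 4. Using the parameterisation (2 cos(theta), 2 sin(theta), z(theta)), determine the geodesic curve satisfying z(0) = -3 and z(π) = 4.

Parameterise the cylinder of radius R = 2 as
    r(θ) = (2 cos θ, 2 sin θ, z(θ)).
The arc-length element is
    ds = sqrt(4 + (dz/dθ)^2) dθ,
so the Lagrangian is L = sqrt(4 + z'^2).
L depends on z' only, not on z or θ, so ∂L/∂z = 0 and
    ∂L/∂z' = z' / sqrt(4 + z'^2).
The Euler-Lagrange equation gives
    d/dθ( z' / sqrt(4 + z'^2) ) = 0,
so z' is constant. Integrating once:
    z(θ) = a θ + b,
a helix on the cylinder (a straight line when the cylinder is unrolled). The constants a, b are determined by the endpoint conditions.
With endpoint conditions z(0) = -3 and z(π) = 4: from z(0) = b we get b = -3, and a·π + -3 = 4 gives a = 7/π, so
    z(θ) = (7/π) θ − 3.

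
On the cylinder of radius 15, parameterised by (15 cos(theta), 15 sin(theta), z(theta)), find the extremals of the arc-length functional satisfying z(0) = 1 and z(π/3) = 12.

Parameterise the cylinder of radius R = 15 as
    r(θ) = (15 cos θ, 15 sin θ, z(θ)).
The arc-length element is
    ds = sqrt(225 + (dz/dθ)^2) dθ,
so the Lagrangian is L = sqrt(225 + z'^2).
L depends on z' only, not on z or θ, so ∂L/∂z = 0 and
    ∂L/∂z' = z' / sqrt(225 + z'^2).
The Euler-Lagrange equation gives
    d/dθ( z' / sqrt(225 + z'^2) ) = 0,
so z' is constant. Integrating once:
    z(θ) = a θ + b,
a helix on the cylinder (a straight line when the cylinder is unrolled). The constants a, b are determined by the endpoint conditions.
With endpoint conditions z(0) = 1 and z(π/3) = 12: from z(0) = b we get b = 1, and a·π/3 + 1 = 12 gives a = 33/π, so
    z(θ) = (33/π) θ + 1.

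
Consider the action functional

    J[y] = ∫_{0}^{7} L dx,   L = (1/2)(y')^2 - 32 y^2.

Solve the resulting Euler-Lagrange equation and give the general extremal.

The Lagrangian is L = (1/2)(y')^2 - 32 y^2.
∂L/∂y = -64y.
∂L/∂y' = y'.
The Euler-Lagrange equation d/dx(∂L/∂y') − ∂L/∂y = 0 becomes:
    y'' + 64 y = 0
General solution: y(x) = A sin(8x) + B cos(8x), where A and B are arbitrary constants fixed by the endpoint conditions.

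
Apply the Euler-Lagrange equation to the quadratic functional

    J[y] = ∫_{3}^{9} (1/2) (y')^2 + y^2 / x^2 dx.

The Lagrangian is L = (1/2) (y')^2 + y^2 / x^2.
Compute ∂L/∂y = 2y/x^2, ∂L/∂y' = y'.
The Euler-Lagrange equation d/dx(∂L/∂y') − ∂L/∂y = 0 reduces to
    y'' − 2/x^2 · y = 0  (x > 0).
Its general solution is
    y(x) = A x^2 + B / x,
with A, B fixed by the endpoint conditions.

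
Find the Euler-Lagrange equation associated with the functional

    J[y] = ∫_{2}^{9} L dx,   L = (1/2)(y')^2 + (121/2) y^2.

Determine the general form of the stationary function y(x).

The Lagrangian is L = (1/2)(y')^2 + (121/2) y^2.
∂L/∂y = 121y.
∂L/∂y' = y'.
The Euler-Lagrange equation d/dx(∂L/∂y') − ∂L/∂y = 0 becomes:
    y'' - 121 y = 0
General solution: y(x) = A e^(11x) + B e^(-11x), where A and B are arbitrary constants fixed by the endpoint conditions.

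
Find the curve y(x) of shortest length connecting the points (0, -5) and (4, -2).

Arc-length functional: J[y] = ∫ sqrt(1 + (y')^2) dx.
Lagrangian L = sqrt(1 + (y')^2) has no explicit y dependence, so ∂L/∂y = 0 and the Euler-Lagrange equation gives
    d/dx( y' / sqrt(1 + (y')^2) ) = 0  ⇒  y' / sqrt(1 + (y')^2) = const.
Hence y' is constant, so y(x) is affine.
Fitting the endpoints (0, -5) and (4, -2):
    slope m = ((-2) − (-5)) / (4 − 0) = 3/4,
    intercept c = (-5) − m·0 = -5.
Extremal: y(x) = (3/4) x - 5.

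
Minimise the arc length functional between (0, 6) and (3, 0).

Arc-length functional: J[y] = ∫ sqrt(1 + (y')^2) dx.
Lagrangian L = sqrt(1 + (y')^2) has no explicit y dependence, so ∂L/∂y = 0 and the Euler-Lagrange equation gives
    d/dx( y' / sqrt(1 + (y')^2) ) = 0  ⇒  y' / sqrt(1 + (y')^2) = const.
Hence y' is constant, so y(x) is affine.
Fitting the endpoints (0, 6) and (3, 0):
    slope m = (0 − 6) / (3 − 0) = -2,
    intercept c = 6 − m·0 = 6.
Extremal: y(x) = -2 x + 6.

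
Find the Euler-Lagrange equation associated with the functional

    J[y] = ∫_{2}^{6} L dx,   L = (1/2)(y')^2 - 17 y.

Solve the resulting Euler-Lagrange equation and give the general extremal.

The Lagrangian is L = (1/2)(y')^2 - 17 y.
∂L/∂y = -17.
∂L/∂y' = y'.
The Euler-Lagrange equation d/dx(∂L/∂y') − ∂L/∂y = 0 becomes:
    y'' + 17 = 0
General solution: y(x) = -(17/2) x^2 + A x + B, where A and B are arbitrary constants fixed by the endpoint conditions.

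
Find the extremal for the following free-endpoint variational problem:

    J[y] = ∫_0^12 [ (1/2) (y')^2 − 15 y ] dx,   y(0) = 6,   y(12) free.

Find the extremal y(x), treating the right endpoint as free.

The Lagrangian L = (1/2) (y')^2 − 15 y gives
    ∂L/∂y = −15,   ∂L/∂y' = y'.
Euler-Lagrange: d/dx(y') − (−15) = 0, i.e. y'' + 15 = 0, so
    y(x) = −(15/2) x^2 + C1 x + C2.
Fixed left endpoint y(0) = 6 ⇒ C2 = 6.
The right endpoint x = 12 is free, so the natural (transversality) condition is ∂L/∂y' |_{x=12} = 0, i.e. y'(12) = 0.
Compute y'(x) = −15 x + C1, so y'(12) = −180 + C1 = 0 ⇒ C1 = 180.
Therefore the extremal is
    y(x) = −(15/2) x^2 + 180 x + 6.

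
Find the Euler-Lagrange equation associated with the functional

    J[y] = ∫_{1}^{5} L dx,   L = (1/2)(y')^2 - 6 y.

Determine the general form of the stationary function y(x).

The Lagrangian is L = (1/2)(y')^2 - 6 y.
∂L/∂y = -6.
∂L/∂y' = y'.
The Euler-Lagrange equation d/dx(∂L/∂y') − ∂L/∂y = 0 becomes:
    y'' + 6 = 0
General solution: y(x) = -3 x^2 + A x + B, where A and B are arbitrary constants fixed by the endpoint conditions.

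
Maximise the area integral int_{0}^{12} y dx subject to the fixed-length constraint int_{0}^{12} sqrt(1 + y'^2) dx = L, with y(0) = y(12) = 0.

Set up the augmented Lagrangian using a multiplier λ for the length constraint:
    F(y, y') = y − λ sqrt(1 + y'^2).
F has no explicit x dependence, so the Beltrami identity yields a first integral
    F − y' ∂F/∂y' = C.
Compute ∂F/∂y' = −λ y' / sqrt(1 + y'^2). Then
    y − λ sqrt(1 + y'^2) + λ y'^2 / sqrt(1 + y'^2) = C
    ⇒  y − λ / sqrt(1 + y'^2) = C.
Solving for y' and integrating gives
    (x − a)^2 + (y − b)^2 = λ^2,
a circular arc of radius λ. The constants a, b are determined by the endpoint conditions y(0) = y(12) = 0, and λ is fixed implicitly by the length constraint
    ∫_{0}^{12} sqrt(1 + y'^2) dx = L.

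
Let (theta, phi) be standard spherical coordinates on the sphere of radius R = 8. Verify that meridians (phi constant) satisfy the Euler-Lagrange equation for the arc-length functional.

On the sphere of radius R = 8 with spherical coordinates (θ, φ), the induced metric is
    ds^2 = 64(dθ^2 + sin^2(θ) dφ^2).
Using θ as the parameter, the arc-length functional becomes
    J[φ] = ∫ 8 sqrt(1 + sin^2(θ) (dφ/dθ)^2) dθ.
So L = 8 sqrt(1 + sin^2(θ) φ'^2). Compute
    ∂L/∂φ = 0  (L has no explicit φ dependence),
    ∂L/∂φ' = 8 sin^2(θ) φ' / sqrt(1 + sin^2(θ) φ'^2).
For the candidate φ(θ) = c (constant), φ' = 0, so ∂L/∂φ' evaluated along the candidate vanishes, and ∂L/∂φ is identically zero. Hence
    d/dθ(∂L/∂φ') − ∂L/∂φ = 0
is satisfied. Therefore meridians φ = const are extremals of arc length — they are geodesics on the sphere.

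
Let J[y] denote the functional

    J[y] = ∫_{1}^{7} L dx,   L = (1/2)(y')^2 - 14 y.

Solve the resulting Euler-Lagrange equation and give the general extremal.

The Lagrangian is L = (1/2)(y')^2 - 14 y.
∂L/∂y = -14.
∂L/∂y' = y'.
The Euler-Lagrange equation d/dx(∂L/∂y') − ∂L/∂y = 0 becomes:
    y'' + 14 = 0
General solution: y(x) = -7 x^2 + A x + B, where A and B are arbitrary constants fixed by the endpoint conditions.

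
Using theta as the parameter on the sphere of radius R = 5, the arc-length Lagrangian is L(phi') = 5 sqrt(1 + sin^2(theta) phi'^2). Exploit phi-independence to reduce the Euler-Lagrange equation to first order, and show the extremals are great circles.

On the sphere of radius R = 5 with spherical coordinates (θ, φ), the induced metric is
    ds^2 = 25(dθ^2 + sin^2(θ) dφ^2).
Parameterise by θ; the arc-length functional is
    J[φ] = ∫ 5 sqrt(1 + sin^2(θ) (dφ/dθ)^2) dθ,
so L = 5 sqrt(1 + sin^2(θ) φ'^2). Compute
    ∂L/∂φ = 0  (L has no explicit φ dependence),
    ∂L/∂φ' = 5 sin^2(θ) φ' / sqrt(1 + sin^2(θ) φ'^2).
Since ∂L/∂φ = 0, the Euler-Lagrange equation
    d/dθ(∂L/∂φ') − ∂L/∂φ = 0
reduces to d/dθ(∂L/∂φ') = 0, i.e. the momentum conjugate to φ is conserved:
    5 sin^2(θ) φ' / sqrt(1 + sin^2(θ) φ'^2) = C.
The overall factor of 5 is constant, so dividing through gives Clairaut's relation sin^2(θ) φ' / sqrt(1 + sin^2(θ) φ'^2) = C' (with C' = C/5). Solving for φ' and integrating gives the great-circle family
    cot(θ) = A cos(φ − φ_0),
i.e. the intersection of the sphere with a plane through the origin. The two constants A and φ_0 (equivalently C and one phase) are fixed by the two endpoint conditions.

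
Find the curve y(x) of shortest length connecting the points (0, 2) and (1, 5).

Arc-length functional: J[y] = ∫ sqrt(1 + (y')^2) dx.
Lagrangian L = sqrt(1 + (y')^2) has no explicit y dependence, so ∂L/∂y = 0 and the Euler-Lagrange equation gives
    d/dx( y' / sqrt(1 + (y')^2) ) = 0  ⇒  y' / sqrt(1 + (y')^2) = const.
Hence y' is constant, so y(x) is affine.
Fitting the endpoints (0, 2) and (1, 5):
    slope m = (5 − 2) / (1 − 0) = 3,
    intercept c = 2 − m·0 = 2.
Extremal: y(x) = 3 x + 2.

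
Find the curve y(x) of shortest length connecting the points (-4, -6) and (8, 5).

Arc-length functional: J[y] = ∫ sqrt(1 + (y')^2) dx.
Lagrangian L = sqrt(1 + (y')^2) has no explicit y dependence, so ∂L/∂y = 0 and the Euler-Lagrange equation gives
    d/dx( y' / sqrt(1 + (y')^2) ) = 0  ⇒  y' / sqrt(1 + (y')^2) = const.
Hence y' is constant, so y(x) is affine.
Fitting the endpoints (-4, -6) and (8, 5):
    slope m = (5 − (-6)) / (8 − (-4)) = 11/12,
    intercept c = (-6) − m·(-4) = -7/3.
Extremal: y(x) = (11/12) x - 7/3.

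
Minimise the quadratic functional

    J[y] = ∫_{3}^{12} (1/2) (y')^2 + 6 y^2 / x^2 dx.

The Lagrangian is L = (1/2) (y')^2 + 6 y^2 / x^2.
Compute ∂L/∂y = 12y/x^2, ∂L/∂y' = y'.
The Euler-Lagrange equation d/dx(∂L/∂y') − ∂L/∂y = 0 reduces to
    y'' − 12/x^2 · y = 0  (x > 0).
Its general solution is
    y(x) = A x^4 + B x^(-3),
with A, B fixed by the endpoint conditions.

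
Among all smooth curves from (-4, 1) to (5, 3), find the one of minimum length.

Arc-length functional: J[y] = ∫ sqrt(1 + (y')^2) dx.
Lagrangian L = sqrt(1 + (y')^2) has no explicit y dependence, so ∂L/∂y = 0 and the Euler-Lagrange equation gives
    d/dx( y' / sqrt(1 + (y')^2) ) = 0  ⇒  y' / sqrt(1 + (y')^2) = const.
Hence y' is constant, so y(x) is affine.
Fitting the endpoints (-4, 1) and (5, 3):
    slope m = (3 − 1) / (5 − (-4)) = 2/9,
    intercept c = 1 − m·(-4) = 17/9.
Extremal: y(x) = (2/9) x + 17/9.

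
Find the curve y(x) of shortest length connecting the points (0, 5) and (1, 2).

Arc-length functional: J[y] = ∫ sqrt(1 + (y')^2) dx.
Lagrangian L = sqrt(1 + (y')^2) has no explicit y dependence, so ∂L/∂y = 0 and the Euler-Lagrange equation gives
    d/dx( y' / sqrt(1 + (y')^2) ) = 0  ⇒  y' / sqrt(1 + (y')^2) = const.
Hence y' is constant, so y(x) is affine.
Fitting the endpoints (0, 5) and (1, 2):
    slope m = (2 − 5) / (1 − 0) = -3,
    intercept c = 5 − m·0 = 5.
Extremal: y(x) = -3 x + 5.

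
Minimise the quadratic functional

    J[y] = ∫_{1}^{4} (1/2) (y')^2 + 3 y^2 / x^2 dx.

The Lagrangian is L = (1/2) (y')^2 + 3 y^2 / x^2.
Compute ∂L/∂y = 6y/x^2, ∂L/∂y' = y'.
The Euler-Lagrange equation d/dx(∂L/∂y') − ∂L/∂y = 0 reduces to
    y'' − 6/x^2 · y = 0  (x > 0).
Its general solution is
    y(x) = A x^3 + B x^(-2),
with A, B fixed by the endpoint conditions.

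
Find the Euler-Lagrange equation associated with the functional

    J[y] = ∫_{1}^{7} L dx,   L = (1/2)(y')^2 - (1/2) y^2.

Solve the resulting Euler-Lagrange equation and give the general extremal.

The Lagrangian is L = (1/2)(y')^2 - (1/2) y^2.
∂L/∂y = -y.
∂L/∂y' = y'.
The Euler-Lagrange equation d/dx(∂L/∂y') − ∂L/∂y = 0 becomes:
    y'' + y = 0
General solution: y(x) = A sin(x) + B cos(x), where A and B are arbitrary constants fixed by the endpoint conditions.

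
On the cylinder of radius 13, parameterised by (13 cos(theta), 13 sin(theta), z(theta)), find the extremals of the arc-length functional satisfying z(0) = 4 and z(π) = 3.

Parameterise the cylinder of radius R = 13 as
    r(θ) = (13 cos θ, 13 sin θ, z(θ)).
The arc-length element is
    ds = sqrt(169 + (dz/dθ)^2) dθ,
so the Lagrangian is L = sqrt(169 + z'^2).
L depends on z' only, not on z or θ, so ∂L/∂z = 0 and
    ∂L/∂z' = z' / sqrt(169 + z'^2).
The Euler-Lagrange equation gives
    d/dθ( z' / sqrt(169 + z'^2) ) = 0,
so z' is constant. Integrating once:
    z(θ) = a θ + b,
a helix on the cylinder (a straight line when the cylinder is unrolled). The constants a, b are determined by the endpoint conditions.
With endpoint conditions z(0) = 4 and z(π) = 3: from z(0) = b we get b = 4, and a·π + 4 = 3 gives a = -1/π, so
    z(θ) = (-1/π) θ + 4.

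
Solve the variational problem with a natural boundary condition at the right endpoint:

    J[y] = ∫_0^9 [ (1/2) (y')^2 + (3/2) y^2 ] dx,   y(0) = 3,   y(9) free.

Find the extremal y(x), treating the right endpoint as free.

The Lagrangian L = (1/2) (y')^2 + (3/2) y^2 gives
    ∂L/∂y = 3 y,   ∂L/∂y' = y'.
Euler-Lagrange: y'' − 3 y = 0.
With k = sqrt(3), the general solution is
    y(x) = A cosh(sqrt(3) x) + B sinh(sqrt(3) x).
Fixed left endpoint y(0) = 3 ⇒ A = 3.
The right endpoint x = 9 is free, so the natural (transversality) condition is ∂L/∂y' |_{x=9} = 0, i.e. y'(9) = 0.
Compute y'(x) = A k sinh(k x) + B k cosh(k x), so
    y'(9) = A k sinh(k·9) + B k cosh(k·9) = 0
    ⇒ B = −A tanh(k·9) = − 3 tanh(sqrt(3)·9).
Therefore the extremal is
    y(x) = 3 cosh(sqrt(3) x) − 3 tanh(sqrt(3)·9) sinh(sqrt(3) x).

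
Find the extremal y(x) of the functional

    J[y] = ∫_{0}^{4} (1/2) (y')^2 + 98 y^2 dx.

The Lagrangian is L = (1/2) (y')^2 + 98 y^2.
Compute ∂L/∂y = 196y, ∂L/∂y' = y'.
The Euler-Lagrange equation d/dx(∂L/∂y') − ∂L/∂y = 0 reduces to
    y'' − 196 y = 0.
Its general solution is
    y(x) = A e^(14x) + B e^(−14x),
with A, B fixed by the endpoint conditions.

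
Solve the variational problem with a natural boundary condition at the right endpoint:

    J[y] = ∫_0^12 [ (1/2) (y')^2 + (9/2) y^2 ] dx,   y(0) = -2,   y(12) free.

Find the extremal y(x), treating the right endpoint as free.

The Lagrangian L = (1/2) (y')^2 + (9/2) y^2 gives
    ∂L/∂y = 9 y,   ∂L/∂y' = y'.
Euler-Lagrange: y'' − 9 y = 0.
With k = 3, the general solution is
    y(x) = A cosh(3 x) + B sinh(3 x).
Fixed left endpoint y(0) = -2 ⇒ A = -2.
The right endpoint x = 12 is free, so the natural (transversality) condition is ∂L/∂y' |_{x=12} = 0, i.e. y'(12) = 0.
Compute y'(x) = A k sinh(k x) + B k cosh(k x), so
    y'(12) = A k sinh(k·12) + B k cosh(k·12) = 0
    ⇒ B = −A tanh(k·12) = 2 tanh(3·12).
Therefore the extremal is
    y(x) = −2 cosh(3 x) + 2 tanh(3·12) sinh(3 x).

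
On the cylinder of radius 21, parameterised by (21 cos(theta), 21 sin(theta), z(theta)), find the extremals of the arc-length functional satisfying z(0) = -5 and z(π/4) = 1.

Parameterise the cylinder of radius R = 21 as
    r(θ) = (21 cos θ, 21 sin θ, z(θ)).
The arc-length element is
    ds = sqrt(441 + (dz/dθ)^2) dθ,
so the Lagrangian is L = sqrt(441 + z'^2).
L depends on z' only, not on z or θ, so ∂L/∂z = 0 and
    ∂L/∂z' = z' / sqrt(441 + z'^2).
The Euler-Lagrange equation gives
    d/dθ( z' / sqrt(441 + z'^2) ) = 0,
so z' is constant. Integrating once:
    z(θ) = a θ + b,
a helix on the cylinder (a straight line when the cylinder is unrolled). The constants a, b are determined by the endpoint conditions.
With endpoint conditions z(0) = -5 and z(π/4) = 1: from z(0) = b we get b = -5, and a·π/4 + -5 = 1 gives a = 24/π, so
    z(θ) = (24/π) θ − 5.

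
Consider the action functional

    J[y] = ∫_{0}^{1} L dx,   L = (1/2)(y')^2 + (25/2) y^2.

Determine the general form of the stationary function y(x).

The Lagrangian is L = (1/2)(y')^2 + (25/2) y^2.
∂L/∂y = 25y.
∂L/∂y' = y'.
The Euler-Lagrange equation d/dx(∂L/∂y') − ∂L/∂y = 0 becomes:
    y'' - 25 y = 0
General solution: y(x) = A e^(5x) + B e^(-5x), where A and B are arbitrary constants fixed by the endpoint conditions.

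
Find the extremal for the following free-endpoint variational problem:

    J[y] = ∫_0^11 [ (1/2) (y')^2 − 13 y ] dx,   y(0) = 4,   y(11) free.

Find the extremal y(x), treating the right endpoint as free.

The Lagrangian L = (1/2) (y')^2 − 13 y gives
    ∂L/∂y = −13,   ∂L/∂y' = y'.
Euler-Lagrange: d/dx(y') − (−13) = 0, i.e. y'' + 13 = 0, so
    y(x) = −(13/2) x^2 + C1 x + C2.
Fixed left endpoint y(0) = 4 ⇒ C2 = 4.
The right endpoint x = 11 is free, so the natural (transversality) condition is ∂L/∂y' |_{x=11} = 0, i.e. y'(11) = 0.
Compute y'(x) = −13 x + C1, so y'(11) = −143 + C1 = 0 ⇒ C1 = 143.
Therefore the extremal is
    y(x) = −(13/2) x^2 + 143 x + 4.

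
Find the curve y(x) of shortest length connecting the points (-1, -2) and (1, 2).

Arc-length functional: J[y] = ∫ sqrt(1 + (y')^2) dx.
Lagrangian L = sqrt(1 + (y')^2) has no explicit y dependence, so ∂L/∂y = 0 and the Euler-Lagrange equation gives
    d/dx( y' / sqrt(1 + (y')^2) ) = 0  ⇒  y' / sqrt(1 + (y')^2) = const.
Hence y' is constant, so y(x) is affine.
Fitting the endpoints (-1, -2) and (1, 2):
    slope m = (2 − (-2)) / (1 − (-1)) = 2,
    intercept c = (-2) − m·(-1) = 0.
Extremal: y(x) = 2 x.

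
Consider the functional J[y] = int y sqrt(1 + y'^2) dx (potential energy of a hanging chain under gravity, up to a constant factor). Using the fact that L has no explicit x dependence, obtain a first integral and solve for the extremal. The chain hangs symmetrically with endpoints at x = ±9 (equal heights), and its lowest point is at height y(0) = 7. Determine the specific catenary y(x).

The Lagrangian L(y, y') = y sqrt(1 + y'^2) has no explicit x dependence, so the Beltrami identity applies:
    L − y' ∂L/∂y' = C.
Compute ∂L/∂y' = y · y' / sqrt(1 + y'^2). Then
    L − y' ∂L/∂y'
    = y sqrt(1 + y'^2) − y · y'^2 / sqrt(1 + y'^2)
    = y (1 + y'^2 − y'^2) / sqrt(1 + y'^2)
    = y / sqrt(1 + y'^2) = C.
Squaring gives y^2 = C^2 (1 + y'^2), i.e.
    y'^2 = y^2 / C^2 − 1.
Separating variables,
    dy / sqrt(y^2 − C^2) = dx / C,
and integrating gives arccosh(y / C) = (x − a)/C, so
    y(x) = C cosh((x − a)/C),
the catenary. The constants C and a are fixed by the two endpoint conditions (and, for the hanging-chain problem, the length constraint selects C).
Now fit the given data. The endpoints x = ±9 are symmetric at equal height, so the catenary is even about its minimum: a = 0 and y(x) = C cosh(x/C). The lowest point is y(0) = C cosh(0) = C, and we are told y(0) = 7, so C = 7. Therefore
    y(x) = 7 cosh(x/7),
and at the endpoints
    y(±9) = 7 cosh(9/7).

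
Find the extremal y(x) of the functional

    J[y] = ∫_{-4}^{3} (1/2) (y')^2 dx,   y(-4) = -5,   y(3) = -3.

The Lagrangian is L = (1/2) (y')^2.
Compute ∂L/∂y = 0, ∂L/∂y' = y'.
The Euler-Lagrange equation d/dx(∂L/∂y') − ∂L/∂y = 0 reduces to
    y'' = 0.
Its general solution is
    y(x) = A x + B,
with A, B fixed by the endpoint conditions.
Applying the endpoint conditions y(-4) = -5 and y(3) = -3: solve A·-4 + B = -5 and A·3 + B = -3. Subtracting gives A(3 − -4) = -3 − -5, so A = 2/7, and B = -5 − A·-4 = -27/7. Therefore
    y(x) = (2/7) x - 27/7.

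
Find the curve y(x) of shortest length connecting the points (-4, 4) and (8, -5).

Arc-length functional: J[y] = ∫ sqrt(1 + (y')^2) dx.
Lagrangian L = sqrt(1 + (y')^2) has no explicit y dependence, so ∂L/∂y = 0 and the Euler-Lagrange equation gives
    d/dx( y' / sqrt(1 + (y')^2) ) = 0  ⇒  y' / sqrt(1 + (y')^2) = const.
Hence y' is constant, so y(x) is affine.
Fitting the endpoints (-4, 4) and (8, -5):
    slope m = ((-5) − 4) / (8 − (-4)) = -3/4,
    intercept c = 4 − m·(-4) = 1.
Extremal: y(x) = (-3/4) x + 1.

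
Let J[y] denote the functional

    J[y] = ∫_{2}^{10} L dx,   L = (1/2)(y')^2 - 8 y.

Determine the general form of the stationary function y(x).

The Lagrangian is L = (1/2)(y')^2 - 8 y.
∂L/∂y = -8.
∂L/∂y' = y'.
The Euler-Lagrange equation d/dx(∂L/∂y') − ∂L/∂y = 0 becomes:
    y'' + 8 = 0
General solution: y(x) = -4 x^2 + A x + B, where A and B are arbitrary constants fixed by the endpoint conditions.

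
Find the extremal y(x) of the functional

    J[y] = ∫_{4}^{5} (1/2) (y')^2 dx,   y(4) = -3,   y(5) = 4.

The Lagrangian is L = (1/2) (y')^2.
Compute ∂L/∂y = 0, ∂L/∂y' = y'.
The Euler-Lagrange equation d/dx(∂L/∂y') − ∂L/∂y = 0 reduces to
    y'' = 0.
Its general solution is
    y(x) = A x + B,
with A, B fixed by the endpoint conditions.
Applying the endpoint conditions y(4) = -3 and y(5) = 4: solve A·4 + B = -3 and A·5 + B = 4. Subtracting gives A(5 − 4) = 4 − -3, so A = 7, and B = -3 − A·4 = -31. Therefore
    y(x) = 7 x - 31.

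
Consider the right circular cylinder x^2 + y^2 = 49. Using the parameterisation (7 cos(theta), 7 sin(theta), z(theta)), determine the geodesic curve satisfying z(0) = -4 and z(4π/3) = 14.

Parameterise the cylinder of radius R = 7 as
    r(θ) = (7 cos θ, 7 sin θ, z(θ)).
The arc-length element is
    ds = sqrt(49 + (dz/dθ)^2) dθ,
so the Lagrangian is L = sqrt(49 + z'^2).
L depends on z' only, not on z or θ, so ∂L/∂z = 0 and
    ∂L/∂z' = z' / sqrt(49 + z'^2).
The Euler-Lagrange equation gives
    d/dθ( z' / sqrt(49 + z'^2) ) = 0,
so z' is constant. Integrating once:
    z(θ) = a θ + b,
a helix on the cylinder (a straight line when the cylinder is unrolled). The constants a, b are determined by the endpoint conditions.
With endpoint conditions z(0) = -4 and z(4π/3) = 14: from z(0) = b we get b = -4, and a·4π/3 + -4 = 14 gives a = 27/(2π), so
    z(θ) = (27/(2π)) θ − 4.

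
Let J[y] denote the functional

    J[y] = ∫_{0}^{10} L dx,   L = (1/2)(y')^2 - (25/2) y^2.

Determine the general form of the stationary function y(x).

The Lagrangian is L = (1/2)(y')^2 - (25/2) y^2.
∂L/∂y = -25y.
∂L/∂y' = y'.
The Euler-Lagrange equation d/dx(∂L/∂y') − ∂L/∂y = 0 becomes:
    y'' + 25 y = 0
General solution: y(x) = A sin(5x) + B cos(5x), where A and B are arbitrary constants fixed by the endpoint conditions.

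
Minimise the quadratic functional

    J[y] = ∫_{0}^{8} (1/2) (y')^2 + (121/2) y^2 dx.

The Lagrangian is L = (1/2) (y')^2 + (121/2) y^2.
Compute ∂L/∂y = 121y, ∂L/∂y' = y'.
The Euler-Lagrange equation d/dx(∂L/∂y') − ∂L/∂y = 0 reduces to
    y'' − 121 y = 0.
Its general solution is
    y(x) = A e^(11x) + B e^(−11x),
with A, B fixed by the endpoint conditions.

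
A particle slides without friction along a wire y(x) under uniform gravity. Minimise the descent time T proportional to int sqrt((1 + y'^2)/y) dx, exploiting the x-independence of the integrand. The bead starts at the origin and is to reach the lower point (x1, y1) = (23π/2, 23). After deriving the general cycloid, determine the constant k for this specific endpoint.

The Lagrangian L = sqrt((1 + y'^2) / y) has no explicit x dependence, so the Beltrami identity applies:
    L − y' ∂L/∂y' = C.
Compute ∂L/∂y' = y' / sqrt(y (1 + y'^2)).
Substitute:
    sqrt((1 + y'^2)/y) − y'·y' / sqrt(y (1 + y'^2))
    = (1 + y'^2) / sqrt(y (1 + y'^2)) − y'^2 / sqrt(y (1 + y'^2))
    = 1 / sqrt(y (1 + y'^2)) = C.
Squaring and rearranging gives the first integral
    y (1 + y'^2) = 1/C^2 =: k   (constant).
Solving this first-order ODE by the substitution
    y = (k/2)(1 − cos θ)
yields the cycloid parameterisation
    x(θ) = (k/2)(θ − sin θ),   y(θ) = (k/2)(1 − cos θ).
The constant k is fixed by the endpoint condition.
Now fit the given lower endpoint (x1, y1) = (23π/2, 23). At the bottom of the first arch (θ = π), the parametric equations give
    y(π) = (k/2)(1 − cos π) = k,
    x(π) = (k/2)(π − sin π) = kπ/2.
Matching y(π) = 23 gives k = 23, consistent with x(π) = 23π/2. Therefore the specific cycloid is
    x(θ) = (23/2)(θ − sin θ),   y(θ) = (23/2)(1 − cos θ).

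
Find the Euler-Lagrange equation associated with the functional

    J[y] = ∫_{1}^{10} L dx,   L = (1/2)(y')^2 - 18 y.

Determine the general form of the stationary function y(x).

The Lagrangian is L = (1/2)(y')^2 - 18 y.
∂L/∂y = -18.
∂L/∂y' = y'.
The Euler-Lagrange equation d/dx(∂L/∂y') − ∂L/∂y = 0 becomes:
    y'' + 18 = 0
General solution: y(x) = -9 x^2 + A x + B, where A and B are arbitrary constants fixed by the endpoint conditions.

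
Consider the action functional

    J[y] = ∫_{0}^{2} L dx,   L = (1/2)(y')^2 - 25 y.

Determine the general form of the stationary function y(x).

The Lagrangian is L = (1/2)(y')^2 - 25 y.
∂L/∂y = -25.
∂L/∂y' = y'.
The Euler-Lagrange equation d/dx(∂L/∂y') − ∂L/∂y = 0 becomes:
    y'' + 25 = 0
General solution: y(x) = -(25/2) x^2 + A x + B, where A and B are arbitrary constants fixed by the endpoint conditions.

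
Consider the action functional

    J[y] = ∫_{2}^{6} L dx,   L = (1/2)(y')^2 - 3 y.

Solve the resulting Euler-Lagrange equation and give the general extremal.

The Lagrangian is L = (1/2)(y')^2 - 3 y.
∂L/∂y = -3.
∂L/∂y' = y'.
The Euler-Lagrange equation d/dx(∂L/∂y') − ∂L/∂y = 0 becomes:
    y'' + 3 = 0
General solution: y(x) = -(3/2) x^2 + A x + B, where A and B are arbitrary constants fixed by the endpoint conditions.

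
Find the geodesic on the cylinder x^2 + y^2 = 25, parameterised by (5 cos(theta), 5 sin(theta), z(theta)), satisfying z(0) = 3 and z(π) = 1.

Parameterise the cylinder of radius R = 5 as
    r(θ) = (5 cos θ, 5 sin θ, z(θ)).
The arc-length element is
    ds = sqrt(25 + (dz/dθ)^2) dθ,
so the Lagrangian is L = sqrt(25 + z'^2).
L depends on z' only, not on z or θ, so ∂L/∂z = 0 and
    ∂L/∂z' = z' / sqrt(25 + z'^2).
The Euler-Lagrange equation gives
    d/dθ( z' / sqrt(25 + z'^2) ) = 0,
so z' is constant. Integrating once:
    z(θ) = a θ + b,
a helix on the cylinder (a straight line when the cylinder is unrolled). The constants a, b are determined by the endpoint conditions.
With endpoint conditions z(0) = 3 and z(π) = 1: from z(0) = b we get b = 3, and a·π + 3 = 1 gives a = -2/π, so
    z(θ) = (-2/π) θ + 3.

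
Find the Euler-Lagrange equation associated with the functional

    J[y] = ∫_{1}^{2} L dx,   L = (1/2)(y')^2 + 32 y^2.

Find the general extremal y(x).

The Lagrangian is L = (1/2)(y')^2 + 32 y^2.
∂L/∂y = 64y.
∂L/∂y' = y'.
The Euler-Lagrange equation d/dx(∂L/∂y') − ∂L/∂y = 0 becomes:
    y'' - 64 y = 0
General solution: y(x) = A e^(8x) + B e^(-8x), where A and B are arbitrary constants fixed by the endpoint conditions.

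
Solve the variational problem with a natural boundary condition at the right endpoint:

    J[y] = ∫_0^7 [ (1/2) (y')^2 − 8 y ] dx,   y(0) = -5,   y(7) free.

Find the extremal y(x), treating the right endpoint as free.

The Lagrangian L = (1/2) (y')^2 − 8 y gives
    ∂L/∂y = −8,   ∂L/∂y' = y'.
Euler-Lagrange: d/dx(y') − (−8) = 0, i.e. y'' + 8 = 0, so
    y(x) = −(8/2) x^2 + C1 x + C2.
Fixed left endpoint y(0) = -5 ⇒ C2 = -5.
The right endpoint x = 7 is free, so the natural (transversality) condition is ∂L/∂y' |_{x=7} = 0, i.e. y'(7) = 0.
Compute y'(x) = −8 x + C1, so y'(7) = −56 + C1 = 0 ⇒ C1 = 56.
Therefore the extremal is
    y(x) = −4 x^2 + 56 x − 5.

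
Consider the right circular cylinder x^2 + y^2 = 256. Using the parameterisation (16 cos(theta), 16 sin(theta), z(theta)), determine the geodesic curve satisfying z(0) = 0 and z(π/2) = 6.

Parameterise the cylinder of radius R = 16 as
    r(θ) = (16 cos θ, 16 sin θ, z(θ)).
The arc-length element is
    ds = sqrt(256 + (dz/dθ)^2) dθ,
so the Lagrangian is L = sqrt(256 + z'^2).
L depends on z' only, not on z or θ, so ∂L/∂z = 0 and
    ∂L/∂z' = z' / sqrt(256 + z'^2).
The Euler-Lagrange equation gives
    d/dθ( z' / sqrt(256 + z'^2) ) = 0,
so z' is constant. Integrating once:
    z(θ) = a θ + b,
a helix on the cylinder (a straight line when the cylinder is unrolled). The constants a, b are determined by the endpoint conditions.
With endpoint conditions z(0) = 0 and z(π/2) = 6: from z(0) = b we get b = 0, and a·π/2 + 0 = 6 gives a = 12/π, so
    z(θ) = (12/π) θ.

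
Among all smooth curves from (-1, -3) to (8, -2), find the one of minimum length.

Arc-length functional: J[y] = ∫ sqrt(1 + (y')^2) dx.
Lagrangian L = sqrt(1 + (y')^2) has no explicit y dependence, so ∂L/∂y = 0 and the Euler-Lagrange equation gives
    d/dx( y' / sqrt(1 + (y')^2) ) = 0  ⇒  y' / sqrt(1 + (y')^2) = const.
Hence y' is constant, so y(x) is affine.
Fitting the endpoints (-1, -3) and (8, -2):
    slope m = ((-2) − (-3)) / (8 − (-1)) = 1/9,
    intercept c = (-3) − m·(-1) = -26/9.
Extremal: y(x) = (1/9) x - 26/9.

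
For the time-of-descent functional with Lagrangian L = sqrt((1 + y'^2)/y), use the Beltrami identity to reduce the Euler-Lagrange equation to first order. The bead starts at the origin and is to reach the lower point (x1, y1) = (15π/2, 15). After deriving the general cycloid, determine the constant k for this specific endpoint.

The Lagrangian L = sqrt((1 + y'^2) / y) has no explicit x dependence, so the Beltrami identity applies:
    L − y' ∂L/∂y' = C.
Compute ∂L/∂y' = y' / sqrt(y (1 + y'^2)).
Substitute:
    sqrt((1 + y'^2)/y) − y'·y' / sqrt(y (1 + y'^2))
    = (1 + y'^2) / sqrt(y (1 + y'^2)) − y'^2 / sqrt(y (1 + y'^2))
    = 1 / sqrt(y (1 + y'^2)) = C.
Squaring and rearranging gives the first integral
    y (1 + y'^2) = 1/C^2 =: k   (constant).
Solving this first-order ODE by the substitution
    y = (k/2)(1 − cos θ)
yields the cycloid parameterisation
    x(θ) = (k/2)(θ − sin θ),   y(θ) = (k/2)(1 − cos θ).
The constant k is fixed by the endpoint condition.
Now fit the given lower endpoint (x1, y1) = (15π/2, 15). At the bottom of the first arch (θ = π), the parametric equations give
    y(π) = (k/2)(1 − cos π) = k,
    x(π) = (k/2)(π − sin π) = kπ/2.
Matching y(π) = 15 gives k = 15, consistent with x(π) = 15π/2. Therefore the specific cycloid is
    x(θ) = (15/2)(θ − sin θ),   y(θ) = (15/2)(1 − cos θ).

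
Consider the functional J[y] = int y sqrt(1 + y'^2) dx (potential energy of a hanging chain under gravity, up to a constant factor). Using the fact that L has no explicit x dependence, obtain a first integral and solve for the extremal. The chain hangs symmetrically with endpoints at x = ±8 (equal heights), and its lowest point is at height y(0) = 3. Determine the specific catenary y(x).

The Lagrangian L(y, y') = y sqrt(1 + y'^2) has no explicit x dependence, so the Beltrami identity applies:
    L − y' ∂L/∂y' = C.
Compute ∂L/∂y' = y · y' / sqrt(1 + y'^2). Then
    L − y' ∂L/∂y'
    = y sqrt(1 + y'^2) − y · y'^2 / sqrt(1 + y'^2)
    = y (1 + y'^2 − y'^2) / sqrt(1 + y'^2)
    = y / sqrt(1 + y'^2) = C.
Squaring gives y^2 = C^2 (1 + y'^2), i.e.
    y'^2 = y^2 / C^2 − 1.
Separating variables,
    dy / sqrt(y^2 − C^2) = dx / C,
and integrating gives arccosh(y / C) = (x − a)/C, so
    y(x) = C cosh((x − a)/C),
the catenary. The constants C and a are fixed by the two endpoint conditions (and, for the hanging-chain problem, the length constraint selects C).
Now fit the given data. The endpoints x = ±8 are symmetric at equal height, so the catenary is even about its minimum: a = 0 and y(x) = C cosh(x/C). The lowest point is y(0) = C cosh(0) = C, and we are told y(0) = 3, so C = 3. Therefore
    y(x) = 3 cosh(x/3),
and at the endpoints
    y(±8) = 3 cosh(8/3).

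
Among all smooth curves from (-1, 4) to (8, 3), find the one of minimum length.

Arc-length functional: J[y] = ∫ sqrt(1 + (y')^2) dx.
Lagrangian L = sqrt(1 + (y')^2) has no explicit y dependence, so ∂L/∂y = 0 and the Euler-Lagrange equation gives
    d/dx( y' / sqrt(1 + (y')^2) ) = 0  ⇒  y' / sqrt(1 + (y')^2) = const.
Hence y' is constant, so y(x) is affine.
Fitting the endpoints (-1, 4) and (8, 3):
    slope m = (3 − 4) / (8 − (-1)) = -1/9,
    intercept c = 4 − m·(-1) = 35/9.
Extremal: y(x) = (-1/9) x + 35/9.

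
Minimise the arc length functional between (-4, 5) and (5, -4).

Arc-length functional: J[y] = ∫ sqrt(1 + (y')^2) dx.
Lagrangian L = sqrt(1 + (y')^2) has no explicit y dependence, so ∂L/∂y = 0 and the Euler-Lagrange equation gives
    d/dx( y' / sqrt(1 + (y')^2) ) = 0  ⇒  y' / sqrt(1 + (y')^2) = const.
Hence y' is constant, so y(x) is affine.
Fitting the endpoints (-4, 5) and (5, -4):
    slope m = ((-4) − 5) / (5 − (-4)) = -1,
    intercept c = 5 − m·(-4) = 1.
Extremal: y(x) = -x + 1.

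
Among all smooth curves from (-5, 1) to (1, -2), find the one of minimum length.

Arc-length functional: J[y] = ∫ sqrt(1 + (y')^2) dx.
Lagrangian L = sqrt(1 + (y')^2) has no explicit y dependence, so ∂L/∂y = 0 and the Euler-Lagrange equation gives
    d/dx( y' / sqrt(1 + (y')^2) ) = 0  ⇒  y' / sqrt(1 + (y')^2) = const.
Hence y' is constant, so y(x) is affine.
Fitting the endpoints (-5, 1) and (1, -2):
    slope m = ((-2) − 1) / (1 − (-5)) = -1/2,
    intercept c = 1 − m·(-5) = -3/2.
Extremal: y(x) = (-1/2) x - 3/2.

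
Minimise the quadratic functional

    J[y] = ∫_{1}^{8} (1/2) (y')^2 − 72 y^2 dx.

The Lagrangian is L = (1/2) (y')^2 − 72 y^2.
Compute ∂L/∂y = -144y, ∂L/∂y' = y'.
The Euler-Lagrange equation d/dx(∂L/∂y') − ∂L/∂y = 0 reduces to
    y'' + 144 y = 0.
Its general solution is
    y(x) = A sin(12x) + B cos(12x),
with A, B fixed by the endpoint conditions.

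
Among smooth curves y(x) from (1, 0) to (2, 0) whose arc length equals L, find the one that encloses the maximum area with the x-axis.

Set up the augmented Lagrangian using a multiplier λ for the length constraint:
    F(y, y') = y − λ sqrt(1 + y'^2).
F has no explicit x dependence, so the Beltrami identity yields a first integral
    F − y' ∂F/∂y' = C.
Compute ∂F/∂y' = −λ y' / sqrt(1 + y'^2). Then
    y − λ sqrt(1 + y'^2) + λ y'^2 / sqrt(1 + y'^2) = C
    ⇒  y − λ / sqrt(1 + y'^2) = C.
Solving for y' and integrating gives
    (x − a)^2 + (y − b)^2 = λ^2,
a circular arc of radius λ. The constants a, b are determined by the endpoint conditions y(1) = y(2) = 0, and λ is fixed implicitly by the length constraint
    ∫_{1}^{2} sqrt(1 + y'^2) dx = L.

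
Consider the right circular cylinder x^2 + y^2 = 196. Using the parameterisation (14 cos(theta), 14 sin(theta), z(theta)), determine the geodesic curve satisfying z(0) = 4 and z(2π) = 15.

Parameterise the cylinder of radius R = 14 as
    r(θ) = (14 cos θ, 14 sin θ, z(θ)).
The arc-length element is
    ds = sqrt(196 + (dz/dθ)^2) dθ,
so the Lagrangian is L = sqrt(196 + z'^2).
L depends on z' only, not on z or θ, so ∂L/∂z = 0 and
    ∂L/∂z' = z' / sqrt(196 + z'^2).
The Euler-Lagrange equation gives
    d/dθ( z' / sqrt(196 + z'^2) ) = 0,
so z' is constant. Integrating once:
    z(θ) = a θ + b,
a helix on the cylinder (a straight line when the cylinder is unrolled). The constants a, b are determined by the endpoint conditions.
With endpoint conditions z(0) = 4 and z(2π) = 15: from z(0) = b we get b = 4, and a·2π + 4 = 15 gives a = 11/(2π), so
    z(θ) = (11/(2π)) θ + 4.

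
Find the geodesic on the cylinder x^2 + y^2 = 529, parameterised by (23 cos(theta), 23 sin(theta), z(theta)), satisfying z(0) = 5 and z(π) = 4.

Parameterise the cylinder of radius R = 23 as
    r(θ) = (23 cos θ, 23 sin θ, z(θ)).
The arc-length element is
    ds = sqrt(529 + (dz/dθ)^2) dθ,
so the Lagrangian is L = sqrt(529 + z'^2).
L depends on z' only, not on z or θ, so ∂L/∂z = 0 and
    ∂L/∂z' = z' / sqrt(529 + z'^2).
The Euler-Lagrange equation gives
    d/dθ( z' / sqrt(529 + z'^2) ) = 0,
so z' is constant. Integrating once:
    z(θ) = a θ + b,
a helix on the cylinder (a straight line when the cylinder is unrolled). The constants a, b are determined by the endpoint conditions.
With endpoint conditions z(0) = 5 and z(π) = 4: from z(0) = b we get b = 5, and a·π + 5 = 4 gives a = -1/π, so
    z(θ) = (-1/π) θ + 5.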